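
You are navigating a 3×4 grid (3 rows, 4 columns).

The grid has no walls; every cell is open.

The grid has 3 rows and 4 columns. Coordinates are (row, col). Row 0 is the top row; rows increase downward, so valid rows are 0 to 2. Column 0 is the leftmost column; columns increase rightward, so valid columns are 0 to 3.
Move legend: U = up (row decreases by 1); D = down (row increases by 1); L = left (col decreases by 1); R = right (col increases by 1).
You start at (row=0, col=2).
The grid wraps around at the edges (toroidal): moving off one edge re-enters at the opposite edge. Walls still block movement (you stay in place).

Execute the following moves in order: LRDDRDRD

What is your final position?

Answer: Final position: (row=1, col=0)

Derivation:
Start: (row=0, col=2)
  L (left): (row=0, col=2) -> (row=0, col=1)
  R (right): (row=0, col=1) -> (row=0, col=2)
  D (down): (row=0, col=2) -> (row=1, col=2)
  D (down): (row=1, col=2) -> (row=2, col=2)
  R (right): (row=2, col=2) -> (row=2, col=3)
  D (down): (row=2, col=3) -> (row=0, col=3)
  R (right): (row=0, col=3) -> (row=0, col=0)
  D (down): (row=0, col=0) -> (row=1, col=0)
Final: (row=1, col=0)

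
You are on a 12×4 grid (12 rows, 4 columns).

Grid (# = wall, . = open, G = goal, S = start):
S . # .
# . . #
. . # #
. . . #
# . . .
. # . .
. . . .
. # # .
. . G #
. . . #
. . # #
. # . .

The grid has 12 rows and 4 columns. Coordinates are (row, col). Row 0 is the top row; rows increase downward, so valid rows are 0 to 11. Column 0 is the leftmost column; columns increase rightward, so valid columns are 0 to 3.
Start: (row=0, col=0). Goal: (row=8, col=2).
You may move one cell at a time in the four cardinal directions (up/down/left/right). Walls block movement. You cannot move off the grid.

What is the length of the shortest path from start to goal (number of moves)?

Answer: Shortest path length: 14

Derivation:
BFS from (row=0, col=0) until reaching (row=8, col=2):
  Distance 0: (row=0, col=0)
  Distance 1: (row=0, col=1)
  Distance 2: (row=1, col=1)
  Distance 3: (row=1, col=2), (row=2, col=1)
  Distance 4: (row=2, col=0), (row=3, col=1)
  Distance 5: (row=3, col=0), (row=3, col=2), (row=4, col=1)
  Distance 6: (row=4, col=2)
  Distance 7: (row=4, col=3), (row=5, col=2)
  Distance 8: (row=5, col=3), (row=6, col=2)
  Distance 9: (row=6, col=1), (row=6, col=3)
  Distance 10: (row=6, col=0), (row=7, col=3)
  Distance 11: (row=5, col=0), (row=7, col=0)
  Distance 12: (row=8, col=0)
  Distance 13: (row=8, col=1), (row=9, col=0)
  Distance 14: (row=8, col=2), (row=9, col=1), (row=10, col=0)  <- goal reached here
One shortest path (14 moves): (row=0, col=0) -> (row=0, col=1) -> (row=1, col=1) -> (row=2, col=1) -> (row=3, col=1) -> (row=3, col=2) -> (row=4, col=2) -> (row=5, col=2) -> (row=6, col=2) -> (row=6, col=1) -> (row=6, col=0) -> (row=7, col=0) -> (row=8, col=0) -> (row=8, col=1) -> (row=8, col=2)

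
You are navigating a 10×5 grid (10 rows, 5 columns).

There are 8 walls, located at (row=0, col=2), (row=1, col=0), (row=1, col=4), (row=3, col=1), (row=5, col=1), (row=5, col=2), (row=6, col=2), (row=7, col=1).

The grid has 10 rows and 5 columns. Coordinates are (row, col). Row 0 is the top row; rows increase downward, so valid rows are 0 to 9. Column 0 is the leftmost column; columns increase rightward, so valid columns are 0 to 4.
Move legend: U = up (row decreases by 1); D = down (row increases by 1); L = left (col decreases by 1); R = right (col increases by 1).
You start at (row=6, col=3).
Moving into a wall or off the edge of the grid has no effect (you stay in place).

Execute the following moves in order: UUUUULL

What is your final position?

Answer: Final position: (row=1, col=1)

Derivation:
Start: (row=6, col=3)
  U (up): (row=6, col=3) -> (row=5, col=3)
  U (up): (row=5, col=3) -> (row=4, col=3)
  U (up): (row=4, col=3) -> (row=3, col=3)
  U (up): (row=3, col=3) -> (row=2, col=3)
  U (up): (row=2, col=3) -> (row=1, col=3)
  L (left): (row=1, col=3) -> (row=1, col=2)
  L (left): (row=1, col=2) -> (row=1, col=1)
Final: (row=1, col=1)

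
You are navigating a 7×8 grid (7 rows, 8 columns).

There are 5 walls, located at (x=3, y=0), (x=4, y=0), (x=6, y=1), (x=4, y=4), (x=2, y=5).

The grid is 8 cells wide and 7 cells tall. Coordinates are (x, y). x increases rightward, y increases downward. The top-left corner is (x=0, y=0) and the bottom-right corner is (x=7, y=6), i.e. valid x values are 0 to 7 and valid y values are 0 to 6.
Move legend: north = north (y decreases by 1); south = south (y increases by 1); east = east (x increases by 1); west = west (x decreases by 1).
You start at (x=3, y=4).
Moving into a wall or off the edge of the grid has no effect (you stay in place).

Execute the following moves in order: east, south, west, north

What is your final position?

Start: (x=3, y=4)
  east (east): blocked, stay at (x=3, y=4)
  south (south): (x=3, y=4) -> (x=3, y=5)
  west (west): blocked, stay at (x=3, y=5)
  north (north): (x=3, y=5) -> (x=3, y=4)
Final: (x=3, y=4)

Answer: Final position: (x=3, y=4)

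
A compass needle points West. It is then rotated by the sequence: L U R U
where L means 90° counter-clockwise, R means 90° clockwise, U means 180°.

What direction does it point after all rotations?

Start: West
  L (left (90° counter-clockwise)) -> South
  U (U-turn (180°)) -> North
  R (right (90° clockwise)) -> East
  U (U-turn (180°)) -> West
Final: West

Answer: Final heading: West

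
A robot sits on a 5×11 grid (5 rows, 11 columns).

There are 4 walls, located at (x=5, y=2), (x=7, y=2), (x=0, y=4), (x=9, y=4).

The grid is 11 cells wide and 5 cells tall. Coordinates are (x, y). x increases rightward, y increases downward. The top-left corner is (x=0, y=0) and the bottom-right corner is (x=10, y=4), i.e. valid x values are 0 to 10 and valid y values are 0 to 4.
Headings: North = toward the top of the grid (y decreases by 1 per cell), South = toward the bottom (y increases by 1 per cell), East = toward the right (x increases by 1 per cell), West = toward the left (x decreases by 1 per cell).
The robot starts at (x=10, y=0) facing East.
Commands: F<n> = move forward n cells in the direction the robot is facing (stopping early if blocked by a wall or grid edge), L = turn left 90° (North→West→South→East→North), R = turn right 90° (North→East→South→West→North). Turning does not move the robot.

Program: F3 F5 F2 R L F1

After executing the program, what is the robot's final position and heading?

Answer: Final position: (x=10, y=0), facing East

Derivation:
Start: (x=10, y=0), facing East
  F3: move forward 0/3 (blocked), now at (x=10, y=0)
  F5: move forward 0/5 (blocked), now at (x=10, y=0)
  F2: move forward 0/2 (blocked), now at (x=10, y=0)
  R: turn right, now facing South
  L: turn left, now facing East
  F1: move forward 0/1 (blocked), now at (x=10, y=0)
Final: (x=10, y=0), facing East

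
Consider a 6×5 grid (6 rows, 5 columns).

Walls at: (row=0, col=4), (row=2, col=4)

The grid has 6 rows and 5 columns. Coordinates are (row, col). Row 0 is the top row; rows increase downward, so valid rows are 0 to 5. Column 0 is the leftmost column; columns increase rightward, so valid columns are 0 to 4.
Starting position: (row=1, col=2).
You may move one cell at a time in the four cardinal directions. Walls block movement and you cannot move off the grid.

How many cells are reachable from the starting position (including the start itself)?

Answer: Reachable cells: 28

Derivation:
BFS flood-fill from (row=1, col=2):
  Distance 0: (row=1, col=2)
  Distance 1: (row=0, col=2), (row=1, col=1), (row=1, col=3), (row=2, col=2)
  Distance 2: (row=0, col=1), (row=0, col=3), (row=1, col=0), (row=1, col=4), (row=2, col=1), (row=2, col=3), (row=3, col=2)
  Distance 3: (row=0, col=0), (row=2, col=0), (row=3, col=1), (row=3, col=3), (row=4, col=2)
  Distance 4: (row=3, col=0), (row=3, col=4), (row=4, col=1), (row=4, col=3), (row=5, col=2)
  Distance 5: (row=4, col=0), (row=4, col=4), (row=5, col=1), (row=5, col=3)
  Distance 6: (row=5, col=0), (row=5, col=4)
Total reachable: 28 (grid has 28 open cells total)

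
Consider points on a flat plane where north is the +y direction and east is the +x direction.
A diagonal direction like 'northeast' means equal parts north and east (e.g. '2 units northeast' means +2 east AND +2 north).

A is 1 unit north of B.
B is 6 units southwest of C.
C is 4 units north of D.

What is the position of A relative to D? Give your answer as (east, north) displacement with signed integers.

Place D at the origin (east=0, north=0).
  C is 4 units north of D: delta (east=+0, north=+4); C at (east=0, north=4).
  B is 6 units southwest of C: delta (east=-6, north=-6); B at (east=-6, north=-2).
  A is 1 unit north of B: delta (east=+0, north=+1); A at (east=-6, north=-1).
Therefore A relative to D: (east=-6, north=-1).

Answer: A is at (east=-6, north=-1) relative to D.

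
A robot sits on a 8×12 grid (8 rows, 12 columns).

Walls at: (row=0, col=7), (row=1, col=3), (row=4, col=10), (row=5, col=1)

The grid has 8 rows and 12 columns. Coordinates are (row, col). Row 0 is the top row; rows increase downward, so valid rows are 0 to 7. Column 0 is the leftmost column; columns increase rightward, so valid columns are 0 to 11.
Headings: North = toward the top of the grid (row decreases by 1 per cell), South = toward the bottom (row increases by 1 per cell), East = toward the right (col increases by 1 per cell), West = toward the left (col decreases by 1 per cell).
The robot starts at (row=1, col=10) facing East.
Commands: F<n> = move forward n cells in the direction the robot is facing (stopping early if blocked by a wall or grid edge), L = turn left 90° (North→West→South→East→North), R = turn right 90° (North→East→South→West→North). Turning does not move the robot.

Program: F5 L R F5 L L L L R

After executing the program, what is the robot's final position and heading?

Answer: Final position: (row=1, col=11), facing South

Derivation:
Start: (row=1, col=10), facing East
  F5: move forward 1/5 (blocked), now at (row=1, col=11)
  L: turn left, now facing North
  R: turn right, now facing East
  F5: move forward 0/5 (blocked), now at (row=1, col=11)
  L: turn left, now facing North
  L: turn left, now facing West
  L: turn left, now facing South
  L: turn left, now facing East
  R: turn right, now facing South
Final: (row=1, col=11), facing South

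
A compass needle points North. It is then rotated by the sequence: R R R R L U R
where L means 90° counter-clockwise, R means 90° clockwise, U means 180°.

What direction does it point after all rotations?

Start: North
  R (right (90° clockwise)) -> East
  R (right (90° clockwise)) -> South
  R (right (90° clockwise)) -> West
  R (right (90° clockwise)) -> North
  L (left (90° counter-clockwise)) -> West
  U (U-turn (180°)) -> East
  R (right (90° clockwise)) -> South
Final: South

Answer: Final heading: South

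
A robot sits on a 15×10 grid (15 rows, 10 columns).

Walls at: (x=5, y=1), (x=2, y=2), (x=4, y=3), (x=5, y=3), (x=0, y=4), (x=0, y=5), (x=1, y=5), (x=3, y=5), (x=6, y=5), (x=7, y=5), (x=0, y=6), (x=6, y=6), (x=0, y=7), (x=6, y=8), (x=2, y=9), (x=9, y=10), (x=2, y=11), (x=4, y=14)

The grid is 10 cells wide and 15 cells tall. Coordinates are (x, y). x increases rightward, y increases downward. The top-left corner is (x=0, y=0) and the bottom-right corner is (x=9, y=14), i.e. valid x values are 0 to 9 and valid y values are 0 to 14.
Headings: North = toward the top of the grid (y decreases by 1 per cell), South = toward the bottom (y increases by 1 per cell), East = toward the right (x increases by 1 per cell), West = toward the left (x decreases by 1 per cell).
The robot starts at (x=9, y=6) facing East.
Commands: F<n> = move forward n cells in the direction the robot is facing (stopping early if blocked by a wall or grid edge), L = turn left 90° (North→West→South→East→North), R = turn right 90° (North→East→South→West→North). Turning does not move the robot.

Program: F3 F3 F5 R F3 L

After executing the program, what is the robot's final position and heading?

Start: (x=9, y=6), facing East
  F3: move forward 0/3 (blocked), now at (x=9, y=6)
  F3: move forward 0/3 (blocked), now at (x=9, y=6)
  F5: move forward 0/5 (blocked), now at (x=9, y=6)
  R: turn right, now facing South
  F3: move forward 3, now at (x=9, y=9)
  L: turn left, now facing East
Final: (x=9, y=9), facing East

Answer: Final position: (x=9, y=9), facing East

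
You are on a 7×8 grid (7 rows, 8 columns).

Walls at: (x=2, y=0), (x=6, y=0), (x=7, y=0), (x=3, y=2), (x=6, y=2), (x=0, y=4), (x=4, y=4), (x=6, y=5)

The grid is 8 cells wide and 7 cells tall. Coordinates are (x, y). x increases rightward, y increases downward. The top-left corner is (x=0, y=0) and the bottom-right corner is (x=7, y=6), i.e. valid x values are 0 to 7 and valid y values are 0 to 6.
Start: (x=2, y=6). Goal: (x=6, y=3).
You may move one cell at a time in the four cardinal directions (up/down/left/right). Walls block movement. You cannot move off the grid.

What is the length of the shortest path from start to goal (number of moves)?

BFS from (x=2, y=6) until reaching (x=6, y=3):
  Distance 0: (x=2, y=6)
  Distance 1: (x=2, y=5), (x=1, y=6), (x=3, y=6)
  Distance 2: (x=2, y=4), (x=1, y=5), (x=3, y=5), (x=0, y=6), (x=4, y=6)
  Distance 3: (x=2, y=3), (x=1, y=4), (x=3, y=4), (x=0, y=5), (x=4, y=5), (x=5, y=6)
  Distance 4: (x=2, y=2), (x=1, y=3), (x=3, y=3), (x=5, y=5), (x=6, y=6)
  Distance 5: (x=2, y=1), (x=1, y=2), (x=0, y=3), (x=4, y=3), (x=5, y=4), (x=7, y=6)
  Distance 6: (x=1, y=1), (x=3, y=1), (x=0, y=2), (x=4, y=2), (x=5, y=3), (x=6, y=4), (x=7, y=5)
  Distance 7: (x=1, y=0), (x=3, y=0), (x=0, y=1), (x=4, y=1), (x=5, y=2), (x=6, y=3), (x=7, y=4)  <- goal reached here
One shortest path (7 moves): (x=2, y=6) -> (x=3, y=6) -> (x=4, y=6) -> (x=5, y=6) -> (x=5, y=5) -> (x=5, y=4) -> (x=6, y=4) -> (x=6, y=3)

Answer: Shortest path length: 7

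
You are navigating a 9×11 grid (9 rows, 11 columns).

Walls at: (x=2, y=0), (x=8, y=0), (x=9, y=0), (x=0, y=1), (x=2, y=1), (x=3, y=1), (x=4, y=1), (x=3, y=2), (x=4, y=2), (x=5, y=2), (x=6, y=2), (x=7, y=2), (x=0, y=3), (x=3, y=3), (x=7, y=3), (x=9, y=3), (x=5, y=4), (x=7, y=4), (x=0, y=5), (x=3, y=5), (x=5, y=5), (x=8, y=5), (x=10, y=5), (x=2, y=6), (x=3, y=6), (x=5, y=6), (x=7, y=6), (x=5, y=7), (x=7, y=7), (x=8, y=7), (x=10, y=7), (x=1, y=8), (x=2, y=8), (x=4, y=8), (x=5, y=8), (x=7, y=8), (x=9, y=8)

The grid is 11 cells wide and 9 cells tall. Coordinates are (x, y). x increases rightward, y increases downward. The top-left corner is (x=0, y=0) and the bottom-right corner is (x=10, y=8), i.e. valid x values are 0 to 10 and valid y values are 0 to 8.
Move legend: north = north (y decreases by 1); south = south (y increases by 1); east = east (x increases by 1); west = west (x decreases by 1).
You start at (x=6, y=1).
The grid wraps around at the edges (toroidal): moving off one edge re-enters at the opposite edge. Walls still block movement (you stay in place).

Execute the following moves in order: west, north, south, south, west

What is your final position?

Answer: Final position: (x=5, y=1)

Derivation:
Start: (x=6, y=1)
  west (west): (x=6, y=1) -> (x=5, y=1)
  north (north): (x=5, y=1) -> (x=5, y=0)
  south (south): (x=5, y=0) -> (x=5, y=1)
  south (south): blocked, stay at (x=5, y=1)
  west (west): blocked, stay at (x=5, y=1)
Final: (x=5, y=1)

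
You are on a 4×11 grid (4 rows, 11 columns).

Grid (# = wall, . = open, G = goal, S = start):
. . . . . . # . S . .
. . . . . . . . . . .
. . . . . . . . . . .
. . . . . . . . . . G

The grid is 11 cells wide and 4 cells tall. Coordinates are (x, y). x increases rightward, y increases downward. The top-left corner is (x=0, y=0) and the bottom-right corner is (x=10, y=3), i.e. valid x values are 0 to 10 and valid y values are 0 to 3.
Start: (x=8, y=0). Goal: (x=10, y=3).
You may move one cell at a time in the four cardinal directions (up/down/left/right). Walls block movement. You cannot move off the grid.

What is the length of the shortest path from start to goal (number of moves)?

Answer: Shortest path length: 5

Derivation:
BFS from (x=8, y=0) until reaching (x=10, y=3):
  Distance 0: (x=8, y=0)
  Distance 1: (x=7, y=0), (x=9, y=0), (x=8, y=1)
  Distance 2: (x=10, y=0), (x=7, y=1), (x=9, y=1), (x=8, y=2)
  Distance 3: (x=6, y=1), (x=10, y=1), (x=7, y=2), (x=9, y=2), (x=8, y=3)
  Distance 4: (x=5, y=1), (x=6, y=2), (x=10, y=2), (x=7, y=3), (x=9, y=3)
  Distance 5: (x=5, y=0), (x=4, y=1), (x=5, y=2), (x=6, y=3), (x=10, y=3)  <- goal reached here
One shortest path (5 moves): (x=8, y=0) -> (x=9, y=0) -> (x=10, y=0) -> (x=10, y=1) -> (x=10, y=2) -> (x=10, y=3)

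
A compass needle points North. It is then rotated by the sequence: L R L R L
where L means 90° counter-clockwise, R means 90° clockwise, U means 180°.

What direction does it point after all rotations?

Start: North
  L (left (90° counter-clockwise)) -> West
  R (right (90° clockwise)) -> North
  L (left (90° counter-clockwise)) -> West
  R (right (90° clockwise)) -> North
  L (left (90° counter-clockwise)) -> West
Final: West

Answer: Final heading: West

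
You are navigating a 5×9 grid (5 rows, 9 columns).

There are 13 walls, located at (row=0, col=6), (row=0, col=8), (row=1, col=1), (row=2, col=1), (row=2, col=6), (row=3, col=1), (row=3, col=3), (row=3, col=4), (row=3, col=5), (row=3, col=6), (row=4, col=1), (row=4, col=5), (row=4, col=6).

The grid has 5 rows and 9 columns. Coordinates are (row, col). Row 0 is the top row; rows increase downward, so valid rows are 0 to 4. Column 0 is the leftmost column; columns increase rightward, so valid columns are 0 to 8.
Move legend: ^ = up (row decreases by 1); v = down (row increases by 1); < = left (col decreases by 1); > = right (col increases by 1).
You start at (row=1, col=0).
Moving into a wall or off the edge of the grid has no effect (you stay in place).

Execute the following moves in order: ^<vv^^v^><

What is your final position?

Answer: Final position: (row=0, col=0)

Derivation:
Start: (row=1, col=0)
  ^ (up): (row=1, col=0) -> (row=0, col=0)
  < (left): blocked, stay at (row=0, col=0)
  v (down): (row=0, col=0) -> (row=1, col=0)
  v (down): (row=1, col=0) -> (row=2, col=0)
  ^ (up): (row=2, col=0) -> (row=1, col=0)
  ^ (up): (row=1, col=0) -> (row=0, col=0)
  v (down): (row=0, col=0) -> (row=1, col=0)
  ^ (up): (row=1, col=0) -> (row=0, col=0)
  > (right): (row=0, col=0) -> (row=0, col=1)
  < (left): (row=0, col=1) -> (row=0, col=0)
Final: (row=0, col=0)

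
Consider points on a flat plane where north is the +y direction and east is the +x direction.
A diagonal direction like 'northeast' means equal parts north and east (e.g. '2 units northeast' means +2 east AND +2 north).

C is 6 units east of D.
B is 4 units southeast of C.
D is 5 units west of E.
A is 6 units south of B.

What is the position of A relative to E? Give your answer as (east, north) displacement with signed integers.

Answer: A is at (east=5, north=-10) relative to E.

Derivation:
Place E at the origin (east=0, north=0).
  D is 5 units west of E: delta (east=-5, north=+0); D at (east=-5, north=0).
  C is 6 units east of D: delta (east=+6, north=+0); C at (east=1, north=0).
  B is 4 units southeast of C: delta (east=+4, north=-4); B at (east=5, north=-4).
  A is 6 units south of B: delta (east=+0, north=-6); A at (east=5, north=-10).
Therefore A relative to E: (east=5, north=-10).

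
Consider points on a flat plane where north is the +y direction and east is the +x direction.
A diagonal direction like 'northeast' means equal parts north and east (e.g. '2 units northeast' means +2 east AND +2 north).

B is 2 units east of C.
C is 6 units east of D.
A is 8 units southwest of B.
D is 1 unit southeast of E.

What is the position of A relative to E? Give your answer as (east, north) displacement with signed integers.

Answer: A is at (east=1, north=-9) relative to E.

Derivation:
Place E at the origin (east=0, north=0).
  D is 1 unit southeast of E: delta (east=+1, north=-1); D at (east=1, north=-1).
  C is 6 units east of D: delta (east=+6, north=+0); C at (east=7, north=-1).
  B is 2 units east of C: delta (east=+2, north=+0); B at (east=9, north=-1).
  A is 8 units southwest of B: delta (east=-8, north=-8); A at (east=1, north=-9).
Therefore A relative to E: (east=1, north=-9).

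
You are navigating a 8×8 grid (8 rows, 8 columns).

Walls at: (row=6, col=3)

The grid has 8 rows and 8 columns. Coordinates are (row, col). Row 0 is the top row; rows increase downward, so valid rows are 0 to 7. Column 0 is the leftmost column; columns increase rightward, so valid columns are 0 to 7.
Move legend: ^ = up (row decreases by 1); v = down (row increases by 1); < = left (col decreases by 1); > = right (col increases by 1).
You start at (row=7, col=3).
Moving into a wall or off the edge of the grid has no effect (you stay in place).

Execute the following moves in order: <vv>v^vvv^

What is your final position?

Start: (row=7, col=3)
  < (left): (row=7, col=3) -> (row=7, col=2)
  v (down): blocked, stay at (row=7, col=2)
  v (down): blocked, stay at (row=7, col=2)
  > (right): (row=7, col=2) -> (row=7, col=3)
  v (down): blocked, stay at (row=7, col=3)
  ^ (up): blocked, stay at (row=7, col=3)
  [×3]v (down): blocked, stay at (row=7, col=3)
  ^ (up): blocked, stay at (row=7, col=3)
Final: (row=7, col=3)

Answer: Final position: (row=7, col=3)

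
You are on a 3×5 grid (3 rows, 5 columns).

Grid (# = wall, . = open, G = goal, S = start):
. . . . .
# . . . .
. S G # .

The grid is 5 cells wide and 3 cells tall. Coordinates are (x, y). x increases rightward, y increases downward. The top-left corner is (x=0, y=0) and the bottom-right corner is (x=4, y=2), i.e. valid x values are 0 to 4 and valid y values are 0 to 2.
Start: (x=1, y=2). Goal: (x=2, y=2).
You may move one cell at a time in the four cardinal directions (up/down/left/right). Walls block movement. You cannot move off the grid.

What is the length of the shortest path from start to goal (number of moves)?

BFS from (x=1, y=2) until reaching (x=2, y=2):
  Distance 0: (x=1, y=2)
  Distance 1: (x=1, y=1), (x=0, y=2), (x=2, y=2)  <- goal reached here
One shortest path (1 moves): (x=1, y=2) -> (x=2, y=2)

Answer: Shortest path length: 1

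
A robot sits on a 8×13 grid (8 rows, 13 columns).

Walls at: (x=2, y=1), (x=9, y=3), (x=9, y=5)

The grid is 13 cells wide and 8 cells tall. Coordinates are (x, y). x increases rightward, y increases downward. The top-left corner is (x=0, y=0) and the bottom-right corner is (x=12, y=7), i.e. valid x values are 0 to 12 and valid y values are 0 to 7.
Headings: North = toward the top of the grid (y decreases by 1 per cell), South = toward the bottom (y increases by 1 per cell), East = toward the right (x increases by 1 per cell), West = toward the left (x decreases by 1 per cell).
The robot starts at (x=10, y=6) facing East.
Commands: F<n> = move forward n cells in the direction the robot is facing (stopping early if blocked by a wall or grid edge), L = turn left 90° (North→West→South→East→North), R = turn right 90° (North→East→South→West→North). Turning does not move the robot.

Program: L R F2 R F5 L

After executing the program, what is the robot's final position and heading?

Start: (x=10, y=6), facing East
  L: turn left, now facing North
  R: turn right, now facing East
  F2: move forward 2, now at (x=12, y=6)
  R: turn right, now facing South
  F5: move forward 1/5 (blocked), now at (x=12, y=7)
  L: turn left, now facing East
Final: (x=12, y=7), facing East

Answer: Final position: (x=12, y=7), facing East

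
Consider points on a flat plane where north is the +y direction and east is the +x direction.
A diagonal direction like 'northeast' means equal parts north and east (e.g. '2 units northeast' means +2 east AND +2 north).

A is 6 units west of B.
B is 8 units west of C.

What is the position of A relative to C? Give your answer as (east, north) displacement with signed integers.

Answer: A is at (east=-14, north=0) relative to C.

Derivation:
Place C at the origin (east=0, north=0).
  B is 8 units west of C: delta (east=-8, north=+0); B at (east=-8, north=0).
  A is 6 units west of B: delta (east=-6, north=+0); A at (east=-14, north=0).
Therefore A relative to C: (east=-14, north=0).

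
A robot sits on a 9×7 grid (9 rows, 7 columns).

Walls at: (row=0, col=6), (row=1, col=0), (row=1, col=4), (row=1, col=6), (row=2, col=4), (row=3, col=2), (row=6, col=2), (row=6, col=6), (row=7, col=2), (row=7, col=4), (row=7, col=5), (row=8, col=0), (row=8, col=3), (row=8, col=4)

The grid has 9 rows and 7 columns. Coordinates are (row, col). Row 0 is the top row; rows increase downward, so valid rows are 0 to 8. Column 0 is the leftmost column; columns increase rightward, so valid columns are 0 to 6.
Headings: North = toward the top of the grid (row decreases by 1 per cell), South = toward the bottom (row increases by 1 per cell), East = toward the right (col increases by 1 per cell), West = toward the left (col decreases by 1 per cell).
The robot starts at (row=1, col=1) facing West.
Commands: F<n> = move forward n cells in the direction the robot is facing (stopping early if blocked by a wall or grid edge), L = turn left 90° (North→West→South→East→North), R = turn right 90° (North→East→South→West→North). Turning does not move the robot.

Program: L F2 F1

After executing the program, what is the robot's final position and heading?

Answer: Final position: (row=4, col=1), facing South

Derivation:
Start: (row=1, col=1), facing West
  L: turn left, now facing South
  F2: move forward 2, now at (row=3, col=1)
  F1: move forward 1, now at (row=4, col=1)
Final: (row=4, col=1), facing South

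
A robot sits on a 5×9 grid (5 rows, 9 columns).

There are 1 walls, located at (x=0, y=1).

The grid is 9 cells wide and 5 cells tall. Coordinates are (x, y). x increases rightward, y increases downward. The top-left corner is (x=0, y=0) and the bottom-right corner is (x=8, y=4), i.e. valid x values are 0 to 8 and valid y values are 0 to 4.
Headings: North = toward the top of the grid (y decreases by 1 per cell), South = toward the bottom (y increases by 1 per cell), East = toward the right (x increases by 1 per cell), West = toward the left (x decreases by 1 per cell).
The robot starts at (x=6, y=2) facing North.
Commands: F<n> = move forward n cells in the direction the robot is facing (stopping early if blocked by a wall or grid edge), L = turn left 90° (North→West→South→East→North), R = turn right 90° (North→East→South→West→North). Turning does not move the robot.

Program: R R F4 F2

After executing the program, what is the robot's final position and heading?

Start: (x=6, y=2), facing North
  R: turn right, now facing East
  R: turn right, now facing South
  F4: move forward 2/4 (blocked), now at (x=6, y=4)
  F2: move forward 0/2 (blocked), now at (x=6, y=4)
Final: (x=6, y=4), facing South

Answer: Final position: (x=6, y=4), facing South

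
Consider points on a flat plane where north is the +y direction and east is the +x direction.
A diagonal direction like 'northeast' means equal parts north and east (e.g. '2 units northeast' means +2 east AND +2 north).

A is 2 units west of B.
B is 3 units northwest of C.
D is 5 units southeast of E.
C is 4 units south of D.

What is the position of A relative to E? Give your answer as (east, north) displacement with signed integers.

Answer: A is at (east=0, north=-6) relative to E.

Derivation:
Place E at the origin (east=0, north=0).
  D is 5 units southeast of E: delta (east=+5, north=-5); D at (east=5, north=-5).
  C is 4 units south of D: delta (east=+0, north=-4); C at (east=5, north=-9).
  B is 3 units northwest of C: delta (east=-3, north=+3); B at (east=2, north=-6).
  A is 2 units west of B: delta (east=-2, north=+0); A at (east=0, north=-6).
Therefore A relative to E: (east=0, north=-6).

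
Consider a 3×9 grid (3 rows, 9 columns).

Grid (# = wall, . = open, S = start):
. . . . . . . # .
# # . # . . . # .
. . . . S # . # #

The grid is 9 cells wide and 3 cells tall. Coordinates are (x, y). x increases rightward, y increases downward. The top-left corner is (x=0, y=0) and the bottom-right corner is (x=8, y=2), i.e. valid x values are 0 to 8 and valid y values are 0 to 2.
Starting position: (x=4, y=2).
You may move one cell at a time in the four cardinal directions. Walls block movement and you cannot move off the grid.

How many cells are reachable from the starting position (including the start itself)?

Answer: Reachable cells: 17

Derivation:
BFS flood-fill from (x=4, y=2):
  Distance 0: (x=4, y=2)
  Distance 1: (x=4, y=1), (x=3, y=2)
  Distance 2: (x=4, y=0), (x=5, y=1), (x=2, y=2)
  Distance 3: (x=3, y=0), (x=5, y=0), (x=2, y=1), (x=6, y=1), (x=1, y=2)
  Distance 4: (x=2, y=0), (x=6, y=0), (x=0, y=2), (x=6, y=2)
  Distance 5: (x=1, y=0)
  Distance 6: (x=0, y=0)
Total reachable: 17 (grid has 19 open cells total)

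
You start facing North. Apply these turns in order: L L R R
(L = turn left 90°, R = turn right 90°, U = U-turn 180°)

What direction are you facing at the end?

Answer: Final heading: North

Derivation:
Start: North
  L (left (90° counter-clockwise)) -> West
  L (left (90° counter-clockwise)) -> South
  R (right (90° clockwise)) -> West
  R (right (90° clockwise)) -> North
Final: North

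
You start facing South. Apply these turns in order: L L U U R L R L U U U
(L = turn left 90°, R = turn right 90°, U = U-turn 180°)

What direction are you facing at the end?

Start: South
  L (left (90° counter-clockwise)) -> East
  L (left (90° counter-clockwise)) -> North
  U (U-turn (180°)) -> South
  U (U-turn (180°)) -> North
  R (right (90° clockwise)) -> East
  L (left (90° counter-clockwise)) -> North
  R (right (90° clockwise)) -> East
  L (left (90° counter-clockwise)) -> North
  U (U-turn (180°)) -> South
  U (U-turn (180°)) -> North
  U (U-turn (180°)) -> South
Final: South

Answer: Final heading: South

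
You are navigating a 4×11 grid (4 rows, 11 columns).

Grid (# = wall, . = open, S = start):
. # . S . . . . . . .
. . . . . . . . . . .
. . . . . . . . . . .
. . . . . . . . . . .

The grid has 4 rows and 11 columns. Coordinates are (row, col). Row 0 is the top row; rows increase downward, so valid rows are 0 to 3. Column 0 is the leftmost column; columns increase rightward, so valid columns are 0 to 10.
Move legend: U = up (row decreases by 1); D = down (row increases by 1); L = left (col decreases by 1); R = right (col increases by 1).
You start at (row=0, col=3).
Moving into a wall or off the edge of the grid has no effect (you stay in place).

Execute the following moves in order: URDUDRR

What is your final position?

Start: (row=0, col=3)
  U (up): blocked, stay at (row=0, col=3)
  R (right): (row=0, col=3) -> (row=0, col=4)
  D (down): (row=0, col=4) -> (row=1, col=4)
  U (up): (row=1, col=4) -> (row=0, col=4)
  D (down): (row=0, col=4) -> (row=1, col=4)
  R (right): (row=1, col=4) -> (row=1, col=5)
  R (right): (row=1, col=5) -> (row=1, col=6)
Final: (row=1, col=6)

Answer: Final position: (row=1, col=6)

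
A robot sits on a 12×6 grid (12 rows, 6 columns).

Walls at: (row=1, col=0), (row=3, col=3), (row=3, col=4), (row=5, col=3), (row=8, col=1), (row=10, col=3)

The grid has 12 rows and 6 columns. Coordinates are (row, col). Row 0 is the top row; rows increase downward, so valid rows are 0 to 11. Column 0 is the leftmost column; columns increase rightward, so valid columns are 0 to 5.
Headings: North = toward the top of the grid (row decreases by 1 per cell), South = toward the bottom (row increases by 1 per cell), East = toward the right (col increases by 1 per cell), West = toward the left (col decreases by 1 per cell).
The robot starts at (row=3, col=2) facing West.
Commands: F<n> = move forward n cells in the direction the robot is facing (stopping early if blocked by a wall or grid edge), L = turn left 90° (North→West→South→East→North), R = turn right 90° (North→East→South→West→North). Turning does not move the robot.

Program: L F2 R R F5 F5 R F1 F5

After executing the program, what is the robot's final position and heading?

Answer: Final position: (row=0, col=5), facing East

Derivation:
Start: (row=3, col=2), facing West
  L: turn left, now facing South
  F2: move forward 2, now at (row=5, col=2)
  R: turn right, now facing West
  R: turn right, now facing North
  F5: move forward 5, now at (row=0, col=2)
  F5: move forward 0/5 (blocked), now at (row=0, col=2)
  R: turn right, now facing East
  F1: move forward 1, now at (row=0, col=3)
  F5: move forward 2/5 (blocked), now at (row=0, col=5)
Final: (row=0, col=5), facing East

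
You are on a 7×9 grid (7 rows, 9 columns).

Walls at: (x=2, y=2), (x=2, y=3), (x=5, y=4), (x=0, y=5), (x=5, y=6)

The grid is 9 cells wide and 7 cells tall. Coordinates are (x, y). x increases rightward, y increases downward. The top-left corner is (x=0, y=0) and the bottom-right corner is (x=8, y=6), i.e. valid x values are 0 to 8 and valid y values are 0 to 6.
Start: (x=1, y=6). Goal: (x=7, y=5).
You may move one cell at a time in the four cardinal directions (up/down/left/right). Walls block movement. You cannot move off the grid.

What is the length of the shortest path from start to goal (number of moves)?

BFS from (x=1, y=6) until reaching (x=7, y=5):
  Distance 0: (x=1, y=6)
  Distance 1: (x=1, y=5), (x=0, y=6), (x=2, y=6)
  Distance 2: (x=1, y=4), (x=2, y=5), (x=3, y=6)
  Distance 3: (x=1, y=3), (x=0, y=4), (x=2, y=4), (x=3, y=5), (x=4, y=6)
  Distance 4: (x=1, y=2), (x=0, y=3), (x=3, y=4), (x=4, y=5)
  Distance 5: (x=1, y=1), (x=0, y=2), (x=3, y=3), (x=4, y=4), (x=5, y=5)
  Distance 6: (x=1, y=0), (x=0, y=1), (x=2, y=1), (x=3, y=2), (x=4, y=3), (x=6, y=5)
  Distance 7: (x=0, y=0), (x=2, y=0), (x=3, y=1), (x=4, y=2), (x=5, y=3), (x=6, y=4), (x=7, y=5), (x=6, y=6)  <- goal reached here
One shortest path (7 moves): (x=1, y=6) -> (x=2, y=6) -> (x=3, y=6) -> (x=4, y=6) -> (x=4, y=5) -> (x=5, y=5) -> (x=6, y=5) -> (x=7, y=5)

Answer: Shortest path length: 7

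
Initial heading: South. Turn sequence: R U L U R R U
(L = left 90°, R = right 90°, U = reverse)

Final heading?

Answer: Final heading: South

Derivation:
Start: South
  R (right (90° clockwise)) -> West
  U (U-turn (180°)) -> East
  L (left (90° counter-clockwise)) -> North
  U (U-turn (180°)) -> South
  R (right (90° clockwise)) -> West
  R (right (90° clockwise)) -> North
  U (U-turn (180°)) -> South
Final: South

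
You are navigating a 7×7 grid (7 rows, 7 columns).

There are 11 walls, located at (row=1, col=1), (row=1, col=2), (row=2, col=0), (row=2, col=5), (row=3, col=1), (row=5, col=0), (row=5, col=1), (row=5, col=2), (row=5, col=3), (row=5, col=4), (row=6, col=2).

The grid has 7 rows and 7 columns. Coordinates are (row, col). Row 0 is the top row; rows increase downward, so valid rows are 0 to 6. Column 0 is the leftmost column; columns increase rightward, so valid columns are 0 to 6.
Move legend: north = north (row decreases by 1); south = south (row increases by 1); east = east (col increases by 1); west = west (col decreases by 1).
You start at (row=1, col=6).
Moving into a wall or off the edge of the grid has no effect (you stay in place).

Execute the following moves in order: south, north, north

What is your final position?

Start: (row=1, col=6)
  south (south): (row=1, col=6) -> (row=2, col=6)
  north (north): (row=2, col=6) -> (row=1, col=6)
  north (north): (row=1, col=6) -> (row=0, col=6)
Final: (row=0, col=6)

Answer: Final position: (row=0, col=6)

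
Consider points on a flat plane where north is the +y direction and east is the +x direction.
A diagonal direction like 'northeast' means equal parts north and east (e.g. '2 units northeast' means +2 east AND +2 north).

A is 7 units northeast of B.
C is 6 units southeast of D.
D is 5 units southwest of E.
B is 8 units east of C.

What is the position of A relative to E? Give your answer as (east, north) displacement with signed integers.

Place E at the origin (east=0, north=0).
  D is 5 units southwest of E: delta (east=-5, north=-5); D at (east=-5, north=-5).
  C is 6 units southeast of D: delta (east=+6, north=-6); C at (east=1, north=-11).
  B is 8 units east of C: delta (east=+8, north=+0); B at (east=9, north=-11).
  A is 7 units northeast of B: delta (east=+7, north=+7); A at (east=16, north=-4).
Therefore A relative to E: (east=16, north=-4).

Answer: A is at (east=16, north=-4) relative to E.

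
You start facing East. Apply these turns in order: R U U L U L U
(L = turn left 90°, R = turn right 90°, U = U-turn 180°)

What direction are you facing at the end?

Start: East
  R (right (90° clockwise)) -> South
  U (U-turn (180°)) -> North
  U (U-turn (180°)) -> South
  L (left (90° counter-clockwise)) -> East
  U (U-turn (180°)) -> West
  L (left (90° counter-clockwise)) -> South
  U (U-turn (180°)) -> North
Final: North

Answer: Final heading: North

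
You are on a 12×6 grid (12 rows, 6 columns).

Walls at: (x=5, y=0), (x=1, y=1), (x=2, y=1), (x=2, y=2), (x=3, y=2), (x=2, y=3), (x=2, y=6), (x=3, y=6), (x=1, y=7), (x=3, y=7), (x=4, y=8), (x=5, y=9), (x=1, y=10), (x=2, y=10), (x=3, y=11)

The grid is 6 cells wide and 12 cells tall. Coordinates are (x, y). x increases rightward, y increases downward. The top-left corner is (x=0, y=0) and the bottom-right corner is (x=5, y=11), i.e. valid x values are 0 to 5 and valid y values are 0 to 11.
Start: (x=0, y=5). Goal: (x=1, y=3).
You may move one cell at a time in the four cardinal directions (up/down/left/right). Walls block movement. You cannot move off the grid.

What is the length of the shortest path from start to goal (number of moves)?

BFS from (x=0, y=5) until reaching (x=1, y=3):
  Distance 0: (x=0, y=5)
  Distance 1: (x=0, y=4), (x=1, y=5), (x=0, y=6)
  Distance 2: (x=0, y=3), (x=1, y=4), (x=2, y=5), (x=1, y=6), (x=0, y=7)
  Distance 3: (x=0, y=2), (x=1, y=3), (x=2, y=4), (x=3, y=5), (x=0, y=8)  <- goal reached here
One shortest path (3 moves): (x=0, y=5) -> (x=1, y=5) -> (x=1, y=4) -> (x=1, y=3)

Answer: Shortest path length: 3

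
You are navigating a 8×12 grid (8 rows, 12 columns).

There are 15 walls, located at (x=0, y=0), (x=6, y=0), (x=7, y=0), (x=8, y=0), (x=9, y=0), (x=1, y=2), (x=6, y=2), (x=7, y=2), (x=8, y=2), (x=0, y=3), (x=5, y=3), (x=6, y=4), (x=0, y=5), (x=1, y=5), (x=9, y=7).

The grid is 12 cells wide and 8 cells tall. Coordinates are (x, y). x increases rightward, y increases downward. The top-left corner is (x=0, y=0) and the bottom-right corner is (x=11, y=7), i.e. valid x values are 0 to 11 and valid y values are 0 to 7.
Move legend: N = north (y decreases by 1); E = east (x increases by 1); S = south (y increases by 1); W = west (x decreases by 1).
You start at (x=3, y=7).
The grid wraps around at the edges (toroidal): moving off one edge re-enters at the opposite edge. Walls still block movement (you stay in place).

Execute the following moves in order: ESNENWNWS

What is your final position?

Start: (x=3, y=7)
  E (east): (x=3, y=7) -> (x=4, y=7)
  S (south): (x=4, y=7) -> (x=4, y=0)
  N (north): (x=4, y=0) -> (x=4, y=7)
  E (east): (x=4, y=7) -> (x=5, y=7)
  N (north): (x=5, y=7) -> (x=5, y=6)
  W (west): (x=5, y=6) -> (x=4, y=6)
  N (north): (x=4, y=6) -> (x=4, y=5)
  W (west): (x=4, y=5) -> (x=3, y=5)
  S (south): (x=3, y=5) -> (x=3, y=6)
Final: (x=3, y=6)

Answer: Final position: (x=3, y=6)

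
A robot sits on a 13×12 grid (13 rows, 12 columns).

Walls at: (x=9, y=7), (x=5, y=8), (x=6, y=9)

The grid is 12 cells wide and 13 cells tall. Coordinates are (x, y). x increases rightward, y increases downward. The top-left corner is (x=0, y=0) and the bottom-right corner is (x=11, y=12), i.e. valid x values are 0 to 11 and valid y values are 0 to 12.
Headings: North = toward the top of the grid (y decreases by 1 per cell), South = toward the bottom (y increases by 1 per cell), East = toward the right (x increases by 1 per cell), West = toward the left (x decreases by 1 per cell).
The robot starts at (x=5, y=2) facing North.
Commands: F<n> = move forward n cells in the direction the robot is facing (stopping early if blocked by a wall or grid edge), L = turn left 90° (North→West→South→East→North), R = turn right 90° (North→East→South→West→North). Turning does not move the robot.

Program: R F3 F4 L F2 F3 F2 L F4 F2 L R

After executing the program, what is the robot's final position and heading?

Answer: Final position: (x=5, y=0), facing West

Derivation:
Start: (x=5, y=2), facing North
  R: turn right, now facing East
  F3: move forward 3, now at (x=8, y=2)
  F4: move forward 3/4 (blocked), now at (x=11, y=2)
  L: turn left, now facing North
  F2: move forward 2, now at (x=11, y=0)
  F3: move forward 0/3 (blocked), now at (x=11, y=0)
  F2: move forward 0/2 (blocked), now at (x=11, y=0)
  L: turn left, now facing West
  F4: move forward 4, now at (x=7, y=0)
  F2: move forward 2, now at (x=5, y=0)
  L: turn left, now facing South
  R: turn right, now facing West
Final: (x=5, y=0), facing West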